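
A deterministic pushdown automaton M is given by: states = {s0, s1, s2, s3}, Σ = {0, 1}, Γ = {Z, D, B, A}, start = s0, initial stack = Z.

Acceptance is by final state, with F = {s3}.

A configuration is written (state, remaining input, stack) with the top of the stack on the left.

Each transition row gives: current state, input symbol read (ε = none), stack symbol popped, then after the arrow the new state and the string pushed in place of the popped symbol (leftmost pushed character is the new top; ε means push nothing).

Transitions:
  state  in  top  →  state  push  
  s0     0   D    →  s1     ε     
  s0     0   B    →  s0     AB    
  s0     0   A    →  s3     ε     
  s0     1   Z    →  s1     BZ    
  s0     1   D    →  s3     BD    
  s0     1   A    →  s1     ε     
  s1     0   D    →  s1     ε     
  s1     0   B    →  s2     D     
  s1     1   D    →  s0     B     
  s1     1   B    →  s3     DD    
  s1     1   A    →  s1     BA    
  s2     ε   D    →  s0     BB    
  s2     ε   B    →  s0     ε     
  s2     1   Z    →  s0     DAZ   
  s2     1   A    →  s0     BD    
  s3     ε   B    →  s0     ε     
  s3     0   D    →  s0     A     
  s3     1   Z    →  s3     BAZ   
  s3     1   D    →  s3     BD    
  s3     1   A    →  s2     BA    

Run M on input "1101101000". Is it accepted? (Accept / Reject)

Accept

(s0, 1101101000, Z)
  read 1, top Z: go to s1, push BZ → (s1, 101101000, BZ)
  read 1, top B: go to s3, push DD → (s3, 01101000, DDZ)
  read 0, top D: go to s0, push A → (s0, 1101000, ADZ)
  read 1, top A: go to s1, push ε → (s1, 101000, DZ)
  read 1, top D: go to s0, push B → (s0, 01000, BZ)
  read 0, top B: go to s0, push AB → (s0, 1000, ABZ)
  read 1, top A: go to s1, push ε → (s1, 000, BZ)
  read 0, top B: go to s2, push D → (s2, 00, DZ)
  ε-move, top D: go to s0, push BB → (s0, 00, BBZ)
  read 0, top B: go to s0, push AB → (s0, 0, ABBZ)
  read 0, top A: go to s3, push ε → (s3, ε, BBZ)
All input consumed; state s3 ∈ F.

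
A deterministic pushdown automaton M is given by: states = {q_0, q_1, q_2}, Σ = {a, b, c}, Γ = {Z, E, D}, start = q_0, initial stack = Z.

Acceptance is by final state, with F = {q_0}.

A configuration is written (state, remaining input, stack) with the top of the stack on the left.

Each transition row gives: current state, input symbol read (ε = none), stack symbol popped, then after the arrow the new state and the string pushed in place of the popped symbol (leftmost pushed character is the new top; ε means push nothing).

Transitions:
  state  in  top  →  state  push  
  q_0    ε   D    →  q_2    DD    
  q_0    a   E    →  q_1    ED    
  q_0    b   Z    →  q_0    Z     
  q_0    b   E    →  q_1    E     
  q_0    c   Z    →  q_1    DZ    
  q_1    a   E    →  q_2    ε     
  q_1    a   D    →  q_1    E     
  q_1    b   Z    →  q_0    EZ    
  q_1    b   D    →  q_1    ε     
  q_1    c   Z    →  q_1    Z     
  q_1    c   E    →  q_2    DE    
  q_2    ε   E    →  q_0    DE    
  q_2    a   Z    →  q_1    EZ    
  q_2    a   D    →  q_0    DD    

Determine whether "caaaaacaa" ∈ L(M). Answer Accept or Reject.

(q_0, caaaaacaa, Z) ⊢ (q_1, aaaaacaa, DZ) ⊢ (q_1, aaaacaa, EZ) ⊢ (q_2, aaacaa, Z) ⊢ (q_1, aacaa, EZ) ⊢ (q_2, acaa, Z) ⊢ (q_1, caa, EZ) ⊢ (q_2, aa, DEZ) ⊢ (q_0, a, DDEZ) ⊢ (q_2, a, DDDEZ) ⊢ (q_0, ε, DDDDEZ)
All input consumed; state q_0 ∈ F.

Accept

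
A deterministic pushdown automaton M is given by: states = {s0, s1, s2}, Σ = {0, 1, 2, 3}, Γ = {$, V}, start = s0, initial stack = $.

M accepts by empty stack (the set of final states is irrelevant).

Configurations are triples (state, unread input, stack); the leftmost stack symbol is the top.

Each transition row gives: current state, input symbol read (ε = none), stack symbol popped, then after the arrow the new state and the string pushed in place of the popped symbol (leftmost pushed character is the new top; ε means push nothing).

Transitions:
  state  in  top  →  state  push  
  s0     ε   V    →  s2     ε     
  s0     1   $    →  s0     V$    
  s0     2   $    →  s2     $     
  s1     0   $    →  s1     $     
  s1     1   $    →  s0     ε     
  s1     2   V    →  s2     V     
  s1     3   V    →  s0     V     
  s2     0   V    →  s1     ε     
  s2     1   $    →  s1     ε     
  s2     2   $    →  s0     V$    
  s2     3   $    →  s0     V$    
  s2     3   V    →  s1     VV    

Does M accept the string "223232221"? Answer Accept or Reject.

Accept

(s0, 223232221, $)
  read 2, top $: go to s2, push $ → (s2, 23232221, $)
  read 2, top $: go to s0, push V$ → (s0, 3232221, V$)
  ε-move, top V: go to s2, push ε → (s2, 3232221, $)
  read 3, top $: go to s0, push V$ → (s0, 232221, V$)
  ε-move, top V: go to s2, push ε → (s2, 232221, $)
  read 2, top $: go to s0, push V$ → (s0, 32221, V$)
  ε-move, top V: go to s2, push ε → (s2, 32221, $)
  read 3, top $: go to s0, push V$ → (s0, 2221, V$)
  ε-move, top V: go to s2, push ε → (s2, 2221, $)
  read 2, top $: go to s0, push V$ → (s0, 221, V$)
  ε-move, top V: go to s2, push ε → (s2, 221, $)
  read 2, top $: go to s0, push V$ → (s0, 21, V$)
  ε-move, top V: go to s2, push ε → (s2, 21, $)
  read 2, top $: go to s0, push V$ → (s0, 1, V$)
  ε-move, top V: go to s2, push ε → (s2, 1, $)
  read 1, top $: go to s1, push ε → (s1, ε, ε)
All input consumed and the stack is empty.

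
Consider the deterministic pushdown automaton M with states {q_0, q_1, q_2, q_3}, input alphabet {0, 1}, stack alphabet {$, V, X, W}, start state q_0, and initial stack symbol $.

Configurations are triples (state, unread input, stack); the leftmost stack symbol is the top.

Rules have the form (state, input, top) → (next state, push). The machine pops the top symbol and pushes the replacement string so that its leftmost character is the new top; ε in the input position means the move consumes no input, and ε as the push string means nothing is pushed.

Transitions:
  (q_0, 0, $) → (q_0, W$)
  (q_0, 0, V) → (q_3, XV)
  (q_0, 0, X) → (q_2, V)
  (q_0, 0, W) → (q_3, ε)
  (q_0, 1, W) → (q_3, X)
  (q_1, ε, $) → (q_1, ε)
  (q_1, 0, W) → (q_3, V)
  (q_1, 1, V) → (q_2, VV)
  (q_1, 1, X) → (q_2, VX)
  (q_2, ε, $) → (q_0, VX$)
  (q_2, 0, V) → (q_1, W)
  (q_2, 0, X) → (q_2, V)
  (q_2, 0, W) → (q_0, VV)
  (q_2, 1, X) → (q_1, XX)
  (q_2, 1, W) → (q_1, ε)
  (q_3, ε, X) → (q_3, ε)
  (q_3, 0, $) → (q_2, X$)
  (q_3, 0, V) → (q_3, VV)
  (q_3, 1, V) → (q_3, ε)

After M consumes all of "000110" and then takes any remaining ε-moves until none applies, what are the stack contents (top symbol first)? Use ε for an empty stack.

(q_0, 000110, $) ⊢ (q_0, 00110, W$) ⊢ (q_3, 0110, $) ⊢ (q_2, 110, X$) ⊢ (q_1, 10, XX$) ⊢ (q_2, 0, VXX$) ⊢ (q_1, ε, WXX$)
All input consumed in state q_1 with stack WXX$.

WXX$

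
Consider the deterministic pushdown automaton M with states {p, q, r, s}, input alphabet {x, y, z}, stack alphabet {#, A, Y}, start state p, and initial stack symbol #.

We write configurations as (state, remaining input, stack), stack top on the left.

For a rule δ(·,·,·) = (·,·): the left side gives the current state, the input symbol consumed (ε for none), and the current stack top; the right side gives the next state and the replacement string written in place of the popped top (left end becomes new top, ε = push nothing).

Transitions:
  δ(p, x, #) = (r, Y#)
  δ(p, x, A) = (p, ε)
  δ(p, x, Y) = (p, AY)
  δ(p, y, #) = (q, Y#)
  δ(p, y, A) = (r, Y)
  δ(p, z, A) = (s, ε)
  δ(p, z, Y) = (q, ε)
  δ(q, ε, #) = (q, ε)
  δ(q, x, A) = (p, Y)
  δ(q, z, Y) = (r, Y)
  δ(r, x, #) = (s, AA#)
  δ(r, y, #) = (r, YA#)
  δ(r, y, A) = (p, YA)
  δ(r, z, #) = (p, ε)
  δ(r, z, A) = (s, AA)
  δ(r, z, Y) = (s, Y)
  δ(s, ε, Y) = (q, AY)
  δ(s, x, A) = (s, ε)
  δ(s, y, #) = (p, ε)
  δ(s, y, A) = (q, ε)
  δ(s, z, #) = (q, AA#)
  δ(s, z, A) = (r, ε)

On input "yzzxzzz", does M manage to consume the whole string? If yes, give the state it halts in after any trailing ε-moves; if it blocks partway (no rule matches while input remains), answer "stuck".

(p, yzzxzzz, #)
  read y, top #: go to q, push Y# → (q, zzxzzz, Y#)
  read z, top Y: go to r, push Y → (r, zxzzz, Y#)
  read z, top Y: go to s, push Y → (s, xzzz, Y#)
  ε-move, top Y: go to q, push AY → (q, xzzz, AY#)
  read x, top A: go to p, push Y → (p, zzz, YY#)
  read z, top Y: go to q, push ε → (q, zz, Y#)
  read z, top Y: go to r, push Y → (r, z, Y#)
  read z, top Y: go to s, push Y → (s, ε, Y#)
  ε-move, top Y: go to q, push AY → (q, ε, AY#)
All input consumed; M is in state q.

q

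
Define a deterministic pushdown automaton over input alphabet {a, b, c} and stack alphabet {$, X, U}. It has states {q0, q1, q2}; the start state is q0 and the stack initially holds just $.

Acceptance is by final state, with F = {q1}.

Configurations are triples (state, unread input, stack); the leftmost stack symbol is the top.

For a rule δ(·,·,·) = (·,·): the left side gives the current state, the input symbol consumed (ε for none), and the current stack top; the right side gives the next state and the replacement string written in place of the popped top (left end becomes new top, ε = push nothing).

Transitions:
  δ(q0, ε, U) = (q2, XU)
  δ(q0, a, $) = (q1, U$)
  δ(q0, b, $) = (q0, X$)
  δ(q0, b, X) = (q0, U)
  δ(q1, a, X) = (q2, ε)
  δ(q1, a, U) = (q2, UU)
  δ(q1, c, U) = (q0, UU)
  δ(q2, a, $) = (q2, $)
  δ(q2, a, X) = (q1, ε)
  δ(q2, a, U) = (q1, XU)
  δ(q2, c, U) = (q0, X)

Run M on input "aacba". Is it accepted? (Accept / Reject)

(q0, aacba, $)
  read a, top $: go to q1, push U$ → (q1, acba, U$)
  read a, top U: go to q2, push UU → (q2, cba, UU$)
  read c, top U: go to q0, push X → (q0, ba, XU$)
  read b, top X: go to q0, push U → (q0, a, UU$)
  ε-move, top U: go to q2, push XU → (q2, a, XUU$)
  read a, top X: go to q1, push ε → (q1, ε, UU$)
All input consumed; state q1 ∈ F.

Accept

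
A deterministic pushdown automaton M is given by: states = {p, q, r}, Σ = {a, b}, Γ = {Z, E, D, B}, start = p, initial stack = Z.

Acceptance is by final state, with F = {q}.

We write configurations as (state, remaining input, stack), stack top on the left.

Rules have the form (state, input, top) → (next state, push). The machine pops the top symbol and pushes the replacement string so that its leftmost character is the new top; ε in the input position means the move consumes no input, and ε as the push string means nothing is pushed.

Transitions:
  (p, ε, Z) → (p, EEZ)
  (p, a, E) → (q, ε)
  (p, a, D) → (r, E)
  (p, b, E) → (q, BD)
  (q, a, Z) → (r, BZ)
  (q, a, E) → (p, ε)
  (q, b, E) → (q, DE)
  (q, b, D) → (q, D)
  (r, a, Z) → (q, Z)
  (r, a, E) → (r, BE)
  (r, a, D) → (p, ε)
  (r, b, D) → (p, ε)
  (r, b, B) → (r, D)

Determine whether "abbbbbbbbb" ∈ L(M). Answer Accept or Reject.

Accept

(p, abbbbbbbbb, Z) ⊢ (p, abbbbbbbbb, EEZ) ⊢ (q, bbbbbbbbb, EZ) ⊢ (q, bbbbbbbb, DEZ) ⊢ (q, bbbbbbb, DEZ) ⊢ (q, bbbbbb, DEZ) ⊢ (q, bbbbb, DEZ) ⊢ (q, bbbb, DEZ) ⊢ (q, bbb, DEZ) ⊢ (q, bb, DEZ) ⊢ (q, b, DEZ) ⊢ (q, ε, DEZ)
All input consumed; state q ∈ F.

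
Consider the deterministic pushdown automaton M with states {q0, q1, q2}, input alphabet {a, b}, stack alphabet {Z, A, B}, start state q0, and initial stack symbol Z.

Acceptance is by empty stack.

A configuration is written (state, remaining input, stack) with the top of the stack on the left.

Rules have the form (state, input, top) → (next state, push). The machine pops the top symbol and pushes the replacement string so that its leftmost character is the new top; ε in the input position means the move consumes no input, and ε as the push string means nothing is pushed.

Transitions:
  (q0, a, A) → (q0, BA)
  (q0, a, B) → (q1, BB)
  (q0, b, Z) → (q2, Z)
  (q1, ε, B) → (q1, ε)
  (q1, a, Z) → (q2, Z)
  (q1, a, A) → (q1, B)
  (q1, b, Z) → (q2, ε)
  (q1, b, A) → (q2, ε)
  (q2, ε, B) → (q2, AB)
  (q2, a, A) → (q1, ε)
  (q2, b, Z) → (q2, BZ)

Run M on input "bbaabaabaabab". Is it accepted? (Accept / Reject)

(q0, bbaabaabaabab, Z)
  read b, top Z: go to q2, push Z → (q2, baabaabaabab, Z)
  read b, top Z: go to q2, push BZ → (q2, aabaabaabab, BZ)
  ε-move, top B: go to q2, push AB → (q2, aabaabaabab, ABZ)
  read a, top A: go to q1, push ε → (q1, abaabaabab, BZ)
  ε-move, top B: go to q1, push ε → (q1, abaabaabab, Z)
  read a, top Z: go to q2, push Z → (q2, baabaabab, Z)
  read b, top Z: go to q2, push BZ → (q2, aabaabab, BZ)
  ε-move, top B: go to q2, push AB → (q2, aabaabab, ABZ)
  read a, top A: go to q1, push ε → (q1, abaabab, BZ)
  ε-move, top B: go to q1, push ε → (q1, abaabab, Z)
  read a, top Z: go to q2, push Z → (q2, baabab, Z)
  read b, top Z: go to q2, push BZ → (q2, aabab, BZ)
  ε-move, top B: go to q2, push AB → (q2, aabab, ABZ)
  read a, top A: go to q1, push ε → (q1, abab, BZ)
  ε-move, top B: go to q1, push ε → (q1, abab, Z)
  read a, top Z: go to q2, push Z → (q2, bab, Z)
  read b, top Z: go to q2, push BZ → (q2, ab, BZ)
  ε-move, top B: go to q2, push AB → (q2, ab, ABZ)
  read a, top A: go to q1, push ε → (q1, b, BZ)
  ε-move, top B: go to q1, push ε → (q1, b, Z)
  read b, top Z: go to q2, push ε → (q2, ε, ε)
All input consumed and the stack is empty.

Accept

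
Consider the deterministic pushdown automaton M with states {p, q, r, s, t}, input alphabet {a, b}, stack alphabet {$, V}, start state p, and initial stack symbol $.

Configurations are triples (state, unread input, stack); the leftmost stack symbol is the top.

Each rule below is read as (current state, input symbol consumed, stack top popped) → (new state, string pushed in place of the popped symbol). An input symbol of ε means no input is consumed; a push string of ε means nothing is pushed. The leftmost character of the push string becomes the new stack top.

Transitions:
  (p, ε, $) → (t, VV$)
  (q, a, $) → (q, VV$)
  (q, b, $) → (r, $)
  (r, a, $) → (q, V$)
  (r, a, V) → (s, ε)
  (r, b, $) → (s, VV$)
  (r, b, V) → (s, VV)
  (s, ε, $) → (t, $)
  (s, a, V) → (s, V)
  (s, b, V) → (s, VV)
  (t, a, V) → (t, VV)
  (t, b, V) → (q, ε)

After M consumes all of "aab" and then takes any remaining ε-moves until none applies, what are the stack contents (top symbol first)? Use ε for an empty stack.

(p, aab, $)
  ε-move, top $: go to t, push VV$ → (t, aab, VV$)
  read a, top V: go to t, push VV → (t, ab, VVV$)
  read a, top V: go to t, push VV → (t, b, VVVV$)
  read b, top V: go to q, push ε → (q, ε, VVV$)
All input consumed in state q with stack VVV$.

VVV$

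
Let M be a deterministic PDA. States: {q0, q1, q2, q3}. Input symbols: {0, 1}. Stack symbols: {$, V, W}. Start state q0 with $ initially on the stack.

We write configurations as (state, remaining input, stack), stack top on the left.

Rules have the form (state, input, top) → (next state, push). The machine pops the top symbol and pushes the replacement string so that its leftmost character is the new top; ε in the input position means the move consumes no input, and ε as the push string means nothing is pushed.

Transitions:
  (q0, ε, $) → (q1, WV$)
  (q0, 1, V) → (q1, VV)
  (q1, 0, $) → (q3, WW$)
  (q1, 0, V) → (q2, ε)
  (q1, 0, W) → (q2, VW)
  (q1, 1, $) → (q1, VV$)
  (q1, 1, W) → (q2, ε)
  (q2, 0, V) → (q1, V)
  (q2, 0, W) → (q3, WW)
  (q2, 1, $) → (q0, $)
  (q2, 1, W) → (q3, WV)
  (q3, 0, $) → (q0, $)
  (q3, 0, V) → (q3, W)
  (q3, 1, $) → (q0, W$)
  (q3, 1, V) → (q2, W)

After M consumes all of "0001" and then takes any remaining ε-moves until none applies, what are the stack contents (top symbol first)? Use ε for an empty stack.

(q0, 0001, $)
  ε-move, top $: go to q1, push WV$ → (q1, 0001, WV$)
  read 0, top W: go to q2, push VW → (q2, 001, VWV$)
  read 0, top V: go to q1, push V → (q1, 01, VWV$)
  read 0, top V: go to q2, push ε → (q2, 1, WV$)
  read 1, top W: go to q3, push WV → (q3, ε, WVV$)
All input consumed in state q3 with stack WVV$.

WVV$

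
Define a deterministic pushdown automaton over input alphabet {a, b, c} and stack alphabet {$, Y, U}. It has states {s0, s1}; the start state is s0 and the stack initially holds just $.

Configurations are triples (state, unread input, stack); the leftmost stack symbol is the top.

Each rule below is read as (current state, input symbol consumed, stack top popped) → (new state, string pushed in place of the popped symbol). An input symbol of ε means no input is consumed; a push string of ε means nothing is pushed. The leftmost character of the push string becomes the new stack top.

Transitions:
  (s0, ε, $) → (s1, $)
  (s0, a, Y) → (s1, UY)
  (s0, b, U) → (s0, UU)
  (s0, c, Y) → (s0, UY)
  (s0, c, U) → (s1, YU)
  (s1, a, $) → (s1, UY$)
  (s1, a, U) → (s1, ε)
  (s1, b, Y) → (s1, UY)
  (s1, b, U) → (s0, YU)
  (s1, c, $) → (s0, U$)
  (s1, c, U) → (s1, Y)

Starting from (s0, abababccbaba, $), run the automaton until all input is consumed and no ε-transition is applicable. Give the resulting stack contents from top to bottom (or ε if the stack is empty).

(s0, abababccbaba, $) ⊢ (s1, abababccbaba, $) ⊢ (s1, bababccbaba, UY$) ⊢ (s0, ababccbaba, YUY$) ⊢ (s1, babccbaba, UYUY$) ⊢ (s0, abccbaba, YUYUY$) ⊢ (s1, bccbaba, UYUYUY$) ⊢ (s0, ccbaba, YUYUYUY$) ⊢ (s0, cbaba, UYUYUYUY$) ⊢ (s1, baba, YUYUYUYUY$) ⊢ (s1, aba, UYUYUYUYUY$) ⊢ (s1, ba, YUYUYUYUY$) ⊢ (s1, a, UYUYUYUYUY$) ⊢ (s1, ε, YUYUYUYUY$)
All input consumed in state s1 with stack YUYUYUYUY$.

YUYUYUYUY$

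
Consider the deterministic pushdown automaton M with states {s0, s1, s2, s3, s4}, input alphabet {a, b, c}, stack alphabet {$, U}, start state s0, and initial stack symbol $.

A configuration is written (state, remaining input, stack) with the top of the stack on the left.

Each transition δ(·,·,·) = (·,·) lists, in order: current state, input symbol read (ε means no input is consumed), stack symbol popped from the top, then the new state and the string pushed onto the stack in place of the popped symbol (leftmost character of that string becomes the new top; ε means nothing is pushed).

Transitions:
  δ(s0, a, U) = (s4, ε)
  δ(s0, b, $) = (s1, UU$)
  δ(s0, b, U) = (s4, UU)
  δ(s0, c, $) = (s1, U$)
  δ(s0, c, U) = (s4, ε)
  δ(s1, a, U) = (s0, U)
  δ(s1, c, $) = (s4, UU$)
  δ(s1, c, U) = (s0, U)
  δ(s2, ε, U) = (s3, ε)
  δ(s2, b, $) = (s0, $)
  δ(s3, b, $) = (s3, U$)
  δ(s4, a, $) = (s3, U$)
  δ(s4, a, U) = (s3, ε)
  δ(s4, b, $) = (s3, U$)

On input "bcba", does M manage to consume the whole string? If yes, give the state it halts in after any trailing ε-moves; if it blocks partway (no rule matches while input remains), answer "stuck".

(s0, bcba, $)
  read b, top $: go to s1, push UU$ → (s1, cba, UU$)
  read c, top U: go to s0, push U → (s0, ba, UU$)
  read b, top U: go to s4, push UU → (s4, a, UUU$)
  read a, top U: go to s3, push ε → (s3, ε, UU$)
All input consumed; M is in state s3.

s3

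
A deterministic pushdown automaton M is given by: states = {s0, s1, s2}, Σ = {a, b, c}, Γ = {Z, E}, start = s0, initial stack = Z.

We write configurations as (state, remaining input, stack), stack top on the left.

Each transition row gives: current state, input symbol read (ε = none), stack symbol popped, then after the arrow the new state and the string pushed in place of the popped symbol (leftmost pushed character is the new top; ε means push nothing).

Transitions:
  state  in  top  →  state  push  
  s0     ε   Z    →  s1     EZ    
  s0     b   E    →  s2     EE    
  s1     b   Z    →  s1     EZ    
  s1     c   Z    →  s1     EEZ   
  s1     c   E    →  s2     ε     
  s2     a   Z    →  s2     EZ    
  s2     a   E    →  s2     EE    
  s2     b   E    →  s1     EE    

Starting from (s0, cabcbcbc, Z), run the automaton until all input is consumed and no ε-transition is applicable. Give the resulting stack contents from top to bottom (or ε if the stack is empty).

(s0, cabcbcbc, Z)
  ε-move, top Z: go to s1, push EZ → (s1, cabcbcbc, EZ)
  read c, top E: go to s2, push ε → (s2, abcbcbc, Z)
  read a, top Z: go to s2, push EZ → (s2, bcbcbc, EZ)
  read b, top E: go to s1, push EE → (s1, cbcbc, EEZ)
  read c, top E: go to s2, push ε → (s2, bcbc, EZ)
  read b, top E: go to s1, push EE → (s1, cbc, EEZ)
  read c, top E: go to s2, push ε → (s2, bc, EZ)
  read b, top E: go to s1, push EE → (s1, c, EEZ)
  read c, top E: go to s2, push ε → (s2, ε, EZ)
All input consumed in state s2 with stack EZ.

EZ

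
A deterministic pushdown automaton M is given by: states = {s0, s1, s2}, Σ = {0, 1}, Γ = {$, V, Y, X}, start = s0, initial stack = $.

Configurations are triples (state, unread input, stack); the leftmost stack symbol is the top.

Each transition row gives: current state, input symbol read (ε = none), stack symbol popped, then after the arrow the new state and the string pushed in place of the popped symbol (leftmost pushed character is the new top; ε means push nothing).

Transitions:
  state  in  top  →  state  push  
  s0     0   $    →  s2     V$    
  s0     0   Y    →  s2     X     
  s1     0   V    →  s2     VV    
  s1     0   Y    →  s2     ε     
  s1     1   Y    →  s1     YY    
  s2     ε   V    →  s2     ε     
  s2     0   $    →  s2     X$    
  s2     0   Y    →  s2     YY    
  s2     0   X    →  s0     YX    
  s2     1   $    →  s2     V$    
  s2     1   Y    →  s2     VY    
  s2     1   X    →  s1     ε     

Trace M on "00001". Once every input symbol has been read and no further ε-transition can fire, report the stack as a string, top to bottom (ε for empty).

X$

(s0, 00001, $)
  read 0, top $: go to s2, push V$ → (s2, 0001, V$)
  ε-move, top V: go to s2, push ε → (s2, 0001, $)
  read 0, top $: go to s2, push X$ → (s2, 001, X$)
  read 0, top X: go to s0, push YX → (s0, 01, YX$)
  read 0, top Y: go to s2, push X → (s2, 1, XX$)
  read 1, top X: go to s1, push ε → (s1, ε, X$)
All input consumed in state s1 with stack X$.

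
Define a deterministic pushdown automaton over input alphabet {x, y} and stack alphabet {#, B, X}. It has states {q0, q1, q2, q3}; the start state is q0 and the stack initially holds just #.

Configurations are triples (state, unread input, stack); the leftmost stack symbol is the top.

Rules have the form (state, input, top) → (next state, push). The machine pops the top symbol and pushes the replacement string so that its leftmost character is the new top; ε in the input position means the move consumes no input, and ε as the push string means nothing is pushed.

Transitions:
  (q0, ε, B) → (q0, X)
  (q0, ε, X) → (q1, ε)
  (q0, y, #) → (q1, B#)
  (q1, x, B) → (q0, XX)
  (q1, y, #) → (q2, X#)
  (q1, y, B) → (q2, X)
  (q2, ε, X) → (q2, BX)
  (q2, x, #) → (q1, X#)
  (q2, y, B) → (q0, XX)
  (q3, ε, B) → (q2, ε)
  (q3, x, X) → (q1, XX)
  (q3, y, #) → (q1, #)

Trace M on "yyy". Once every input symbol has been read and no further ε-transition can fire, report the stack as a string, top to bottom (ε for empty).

XX#

(q0, yyy, #) ⊢ (q1, yy, B#) ⊢ (q2, y, X#) ⊢ (q2, y, BX#) ⊢ (q0, ε, XXX#) ⊢ (q1, ε, XX#)
All input consumed in state q1 with stack XX#.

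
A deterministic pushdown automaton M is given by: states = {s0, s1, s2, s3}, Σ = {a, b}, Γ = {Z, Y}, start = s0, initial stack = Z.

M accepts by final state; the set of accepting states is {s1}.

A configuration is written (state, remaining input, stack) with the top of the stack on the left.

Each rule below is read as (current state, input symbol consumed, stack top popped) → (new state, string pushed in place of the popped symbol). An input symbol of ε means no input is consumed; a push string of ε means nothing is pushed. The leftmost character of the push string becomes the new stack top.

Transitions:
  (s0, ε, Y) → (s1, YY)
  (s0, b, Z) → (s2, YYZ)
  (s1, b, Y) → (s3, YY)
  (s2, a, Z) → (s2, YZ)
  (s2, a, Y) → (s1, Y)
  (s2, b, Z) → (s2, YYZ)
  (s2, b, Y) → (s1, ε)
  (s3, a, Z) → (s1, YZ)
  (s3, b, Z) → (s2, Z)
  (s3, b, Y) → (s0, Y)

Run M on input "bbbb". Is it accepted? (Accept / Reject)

(s0, bbbb, Z) ⊢ (s2, bbb, YYZ) ⊢ (s1, bb, YZ) ⊢ (s3, b, YYZ) ⊢ (s0, ε, YYZ) ⊢ (s1, ε, YYYZ)
All input consumed; state s1 ∈ F.

Accept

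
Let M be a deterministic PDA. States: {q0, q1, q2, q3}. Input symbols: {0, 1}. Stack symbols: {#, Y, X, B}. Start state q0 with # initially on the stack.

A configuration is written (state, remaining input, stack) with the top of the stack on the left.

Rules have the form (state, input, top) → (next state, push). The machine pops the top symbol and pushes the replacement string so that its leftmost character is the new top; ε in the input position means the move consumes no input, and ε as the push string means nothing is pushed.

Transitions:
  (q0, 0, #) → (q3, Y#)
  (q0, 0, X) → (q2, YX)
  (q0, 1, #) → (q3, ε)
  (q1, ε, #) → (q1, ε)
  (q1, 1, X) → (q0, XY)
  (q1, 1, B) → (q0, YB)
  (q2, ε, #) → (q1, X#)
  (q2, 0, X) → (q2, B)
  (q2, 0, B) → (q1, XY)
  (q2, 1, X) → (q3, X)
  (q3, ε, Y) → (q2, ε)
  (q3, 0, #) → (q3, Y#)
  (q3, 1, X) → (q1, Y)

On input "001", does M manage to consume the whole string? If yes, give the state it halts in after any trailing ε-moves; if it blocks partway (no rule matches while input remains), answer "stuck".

(q0, 001, #)
  read 0, top #: go to q3, push Y# → (q3, 01, Y#)
  ε-move, top Y: go to q2, push ε → (q2, 01, #)
  ε-move, top #: go to q1, push X# → (q1, 01, X#)
No transition for (q1, 0, top X); M blocks with input 01 remaining.

stuck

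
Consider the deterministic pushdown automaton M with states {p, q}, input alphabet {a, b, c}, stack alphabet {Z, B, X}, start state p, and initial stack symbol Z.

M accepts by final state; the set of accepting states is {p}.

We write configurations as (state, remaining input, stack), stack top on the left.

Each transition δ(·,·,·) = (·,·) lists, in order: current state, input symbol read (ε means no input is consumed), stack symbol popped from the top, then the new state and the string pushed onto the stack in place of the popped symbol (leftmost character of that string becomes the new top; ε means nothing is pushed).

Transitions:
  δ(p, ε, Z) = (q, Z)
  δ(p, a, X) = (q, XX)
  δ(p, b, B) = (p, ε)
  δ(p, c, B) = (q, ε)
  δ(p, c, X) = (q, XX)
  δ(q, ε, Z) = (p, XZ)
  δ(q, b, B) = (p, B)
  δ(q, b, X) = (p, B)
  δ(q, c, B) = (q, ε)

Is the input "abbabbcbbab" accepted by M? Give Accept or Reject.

Accept

(p, abbabbcbbab, Z) ⊢ (q, abbabbcbbab, Z) ⊢ (p, abbabbcbbab, XZ) ⊢ (q, bbabbcbbab, XXZ) ⊢ (p, babbcbbab, BXZ) ⊢ (p, abbcbbab, XZ) ⊢ (q, bbcbbab, XXZ) ⊢ (p, bcbbab, BXZ) ⊢ (p, cbbab, XZ) ⊢ (q, bbab, XXZ) ⊢ (p, bab, BXZ) ⊢ (p, ab, XZ) ⊢ (q, b, XXZ) ⊢ (p, ε, BXZ)
All input consumed; state p ∈ F.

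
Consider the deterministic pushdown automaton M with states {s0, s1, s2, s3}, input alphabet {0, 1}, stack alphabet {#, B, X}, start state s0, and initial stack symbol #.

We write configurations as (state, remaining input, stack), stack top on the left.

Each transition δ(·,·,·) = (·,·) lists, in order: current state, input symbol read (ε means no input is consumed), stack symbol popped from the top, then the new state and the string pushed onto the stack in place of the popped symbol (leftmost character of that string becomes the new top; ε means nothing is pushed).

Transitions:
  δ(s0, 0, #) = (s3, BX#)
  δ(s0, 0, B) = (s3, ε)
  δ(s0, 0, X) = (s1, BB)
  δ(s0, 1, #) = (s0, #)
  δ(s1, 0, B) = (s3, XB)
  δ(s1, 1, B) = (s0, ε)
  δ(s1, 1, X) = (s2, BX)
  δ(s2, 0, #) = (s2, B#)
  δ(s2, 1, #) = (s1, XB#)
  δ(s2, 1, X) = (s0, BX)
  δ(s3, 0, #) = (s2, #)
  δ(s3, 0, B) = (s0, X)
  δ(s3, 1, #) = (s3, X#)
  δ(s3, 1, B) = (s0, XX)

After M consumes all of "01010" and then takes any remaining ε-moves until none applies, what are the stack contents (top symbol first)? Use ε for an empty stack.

(s0, 01010, #)
  read 0, top #: go to s3, push BX# → (s3, 1010, BX#)
  read 1, top B: go to s0, push XX → (s0, 010, XXX#)
  read 0, top X: go to s1, push BB → (s1, 10, BBXX#)
  read 1, top B: go to s0, push ε → (s0, 0, BXX#)
  read 0, top B: go to s3, push ε → (s3, ε, XX#)
All input consumed in state s3 with stack XX#.

XX#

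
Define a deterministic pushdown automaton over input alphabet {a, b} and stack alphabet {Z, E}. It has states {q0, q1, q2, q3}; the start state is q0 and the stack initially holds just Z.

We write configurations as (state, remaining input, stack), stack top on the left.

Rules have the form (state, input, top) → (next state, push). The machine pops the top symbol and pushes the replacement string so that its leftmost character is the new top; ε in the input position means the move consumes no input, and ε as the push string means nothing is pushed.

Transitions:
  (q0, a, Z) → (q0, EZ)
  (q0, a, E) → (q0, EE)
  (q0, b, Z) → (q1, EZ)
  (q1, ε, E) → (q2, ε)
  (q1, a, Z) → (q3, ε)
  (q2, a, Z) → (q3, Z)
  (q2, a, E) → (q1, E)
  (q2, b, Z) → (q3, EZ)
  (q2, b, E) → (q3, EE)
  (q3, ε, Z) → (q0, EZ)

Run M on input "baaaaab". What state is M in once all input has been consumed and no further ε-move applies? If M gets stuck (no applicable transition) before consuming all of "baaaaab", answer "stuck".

stuck

(q0, baaaaab, Z) ⊢ (q1, aaaaab, EZ) ⊢ (q2, aaaaab, Z) ⊢ (q3, aaaab, Z) ⊢ (q0, aaaab, EZ) ⊢ (q0, aaab, EEZ) ⊢ (q0, aab, EEEZ) ⊢ (q0, ab, EEEEZ) ⊢ (q0, b, EEEEEZ)
No transition for (q0, b, top E); M blocks with input b remaining.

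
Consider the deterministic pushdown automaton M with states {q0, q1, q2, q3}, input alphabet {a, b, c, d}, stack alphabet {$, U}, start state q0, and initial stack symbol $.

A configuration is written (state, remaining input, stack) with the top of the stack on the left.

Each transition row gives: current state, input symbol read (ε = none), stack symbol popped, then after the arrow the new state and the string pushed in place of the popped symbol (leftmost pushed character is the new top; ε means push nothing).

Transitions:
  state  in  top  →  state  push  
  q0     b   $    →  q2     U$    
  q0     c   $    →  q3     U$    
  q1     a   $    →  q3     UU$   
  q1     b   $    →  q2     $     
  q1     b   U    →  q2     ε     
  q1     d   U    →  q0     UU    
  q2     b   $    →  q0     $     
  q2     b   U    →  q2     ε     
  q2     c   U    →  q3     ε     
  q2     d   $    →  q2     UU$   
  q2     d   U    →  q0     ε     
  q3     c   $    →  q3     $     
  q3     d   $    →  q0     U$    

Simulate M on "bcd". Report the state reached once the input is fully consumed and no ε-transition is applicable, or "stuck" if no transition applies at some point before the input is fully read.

q0

(q0, bcd, $) ⊢ (q2, cd, U$) ⊢ (q3, d, $) ⊢ (q0, ε, U$)
All input consumed; M is in state q0.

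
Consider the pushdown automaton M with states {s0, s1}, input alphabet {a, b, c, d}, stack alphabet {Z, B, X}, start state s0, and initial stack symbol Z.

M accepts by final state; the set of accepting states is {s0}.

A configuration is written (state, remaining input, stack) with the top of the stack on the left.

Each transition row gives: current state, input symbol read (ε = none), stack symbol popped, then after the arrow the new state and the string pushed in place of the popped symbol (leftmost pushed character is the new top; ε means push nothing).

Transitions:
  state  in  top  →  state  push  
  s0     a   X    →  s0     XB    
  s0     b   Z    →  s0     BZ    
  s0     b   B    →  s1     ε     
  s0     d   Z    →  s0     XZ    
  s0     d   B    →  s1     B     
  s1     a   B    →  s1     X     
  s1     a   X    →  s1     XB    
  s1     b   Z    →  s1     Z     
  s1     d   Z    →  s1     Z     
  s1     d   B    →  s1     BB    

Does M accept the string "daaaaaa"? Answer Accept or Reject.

One accepting computation: (s0, daaaaaa, Z) ⊢ (s0, aaaaaa, XZ) ⊢ (s0, aaaaa, XBZ) ⊢ (s0, aaaa, XBBZ) ⊢ (s0, aaa, XBBBZ) ⊢ (s0, aa, XBBBBZ) ⊢ (s0, a, XBBBBBZ) ⊢ (s0, ε, XBBBBBBZ)
All input consumed and state s0 ∈ F.

Accept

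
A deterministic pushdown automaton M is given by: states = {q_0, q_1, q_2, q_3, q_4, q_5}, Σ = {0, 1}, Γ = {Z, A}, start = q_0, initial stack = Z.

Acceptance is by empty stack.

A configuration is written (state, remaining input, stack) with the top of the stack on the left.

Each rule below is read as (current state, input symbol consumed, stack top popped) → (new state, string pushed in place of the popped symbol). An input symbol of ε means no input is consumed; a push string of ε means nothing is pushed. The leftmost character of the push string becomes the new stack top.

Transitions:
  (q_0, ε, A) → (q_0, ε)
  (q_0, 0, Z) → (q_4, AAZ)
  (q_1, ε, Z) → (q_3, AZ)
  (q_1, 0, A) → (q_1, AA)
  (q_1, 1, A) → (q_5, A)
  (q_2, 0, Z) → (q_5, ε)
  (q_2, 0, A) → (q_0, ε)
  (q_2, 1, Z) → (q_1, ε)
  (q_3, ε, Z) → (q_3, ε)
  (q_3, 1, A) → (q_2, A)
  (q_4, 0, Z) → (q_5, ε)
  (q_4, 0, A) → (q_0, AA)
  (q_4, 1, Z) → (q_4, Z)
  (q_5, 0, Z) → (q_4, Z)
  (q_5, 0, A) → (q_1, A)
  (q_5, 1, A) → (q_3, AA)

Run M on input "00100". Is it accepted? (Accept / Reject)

Reject

(q_0, 00100, Z)
  read 0, top Z: go to q_4, push AAZ → (q_4, 0100, AAZ)
  read 0, top A: go to q_0, push AA → (q_0, 100, AAAZ)
  ε-move, top A: go to q_0, push ε → (q_0, 100, AAZ)
  ε-move, top A: go to q_0, push ε → (q_0, 100, AZ)
  ε-move, top A: go to q_0, push ε → (q_0, 100, Z)
No transition applies at (q_0, 100, Z); input not fully consumed.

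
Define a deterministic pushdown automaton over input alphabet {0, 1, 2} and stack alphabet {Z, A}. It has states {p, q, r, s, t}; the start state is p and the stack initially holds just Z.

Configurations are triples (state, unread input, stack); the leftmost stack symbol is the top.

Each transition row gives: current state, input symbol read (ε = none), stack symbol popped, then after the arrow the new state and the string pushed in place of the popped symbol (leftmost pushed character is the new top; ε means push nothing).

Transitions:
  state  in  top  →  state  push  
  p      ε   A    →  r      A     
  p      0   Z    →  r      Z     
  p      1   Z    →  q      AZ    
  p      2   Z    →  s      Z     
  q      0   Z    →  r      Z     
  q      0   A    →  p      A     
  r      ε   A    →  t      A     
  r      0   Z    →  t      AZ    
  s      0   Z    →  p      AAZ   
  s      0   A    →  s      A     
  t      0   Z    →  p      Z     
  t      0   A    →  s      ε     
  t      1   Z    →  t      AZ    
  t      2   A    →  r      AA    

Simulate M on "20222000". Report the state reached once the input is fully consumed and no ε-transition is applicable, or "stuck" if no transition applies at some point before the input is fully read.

(p, 20222000, Z)
  read 2, top Z: go to s, push Z → (s, 0222000, Z)
  read 0, top Z: go to p, push AAZ → (p, 222000, AAZ)
  ε-move, top A: go to r, push A → (r, 222000, AAZ)
  ε-move, top A: go to t, push A → (t, 222000, AAZ)
  read 2, top A: go to r, push AA → (r, 22000, AAAZ)
  ε-move, top A: go to t, push A → (t, 22000, AAAZ)
  read 2, top A: go to r, push AA → (r, 2000, AAAAZ)
  ε-move, top A: go to t, push A → (t, 2000, AAAAZ)
  read 2, top A: go to r, push AA → (r, 000, AAAAAZ)
  ε-move, top A: go to t, push A → (t, 000, AAAAAZ)
  read 0, top A: go to s, push ε → (s, 00, AAAAZ)
  read 0, top A: go to s, push A → (s, 0, AAAAZ)
  read 0, top A: go to s, push A → (s, ε, AAAAZ)
All input consumed; M is in state s.

s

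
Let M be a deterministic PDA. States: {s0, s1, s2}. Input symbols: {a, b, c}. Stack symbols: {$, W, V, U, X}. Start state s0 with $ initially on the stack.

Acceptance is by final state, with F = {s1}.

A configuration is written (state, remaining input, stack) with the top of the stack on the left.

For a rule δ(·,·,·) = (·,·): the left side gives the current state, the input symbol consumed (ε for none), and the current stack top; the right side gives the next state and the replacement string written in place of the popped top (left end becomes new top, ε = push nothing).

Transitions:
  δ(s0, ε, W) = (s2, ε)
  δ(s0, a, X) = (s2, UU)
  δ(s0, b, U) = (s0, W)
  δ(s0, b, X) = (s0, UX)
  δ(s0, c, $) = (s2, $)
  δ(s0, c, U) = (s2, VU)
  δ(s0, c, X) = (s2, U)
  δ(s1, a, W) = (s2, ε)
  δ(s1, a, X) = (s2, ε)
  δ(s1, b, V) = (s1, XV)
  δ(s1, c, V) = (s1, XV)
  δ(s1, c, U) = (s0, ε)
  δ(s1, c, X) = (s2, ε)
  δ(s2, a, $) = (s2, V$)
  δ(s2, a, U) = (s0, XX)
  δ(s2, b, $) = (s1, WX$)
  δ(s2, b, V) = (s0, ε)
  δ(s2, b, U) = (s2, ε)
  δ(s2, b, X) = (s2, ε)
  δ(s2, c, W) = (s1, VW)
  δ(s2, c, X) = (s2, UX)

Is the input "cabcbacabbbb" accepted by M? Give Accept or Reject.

(s0, cabcbacabbbb, $)
  read c, top $: go to s2, push $ → (s2, abcbacabbbb, $)
  read a, top $: go to s2, push V$ → (s2, bcbacabbbb, V$)
  read b, top V: go to s0, push ε → (s0, cbacabbbb, $)
  read c, top $: go to s2, push $ → (s2, bacabbbb, $)
  read b, top $: go to s1, push WX$ → (s1, acabbbb, WX$)
  read a, top W: go to s2, push ε → (s2, cabbbb, X$)
  read c, top X: go to s2, push UX → (s2, abbbb, UX$)
  read a, top U: go to s0, push XX → (s0, bbbb, XXX$)
  read b, top X: go to s0, push UX → (s0, bbb, UXXX$)
  read b, top U: go to s0, push W → (s0, bb, WXXX$)
  ε-move, top W: go to s2, push ε → (s2, bb, XXX$)
  read b, top X: go to s2, push ε → (s2, b, XX$)
  read b, top X: go to s2, push ε → (s2, ε, X$)
All input consumed; state s2 ∉ F and no further ε-move applies.

Reject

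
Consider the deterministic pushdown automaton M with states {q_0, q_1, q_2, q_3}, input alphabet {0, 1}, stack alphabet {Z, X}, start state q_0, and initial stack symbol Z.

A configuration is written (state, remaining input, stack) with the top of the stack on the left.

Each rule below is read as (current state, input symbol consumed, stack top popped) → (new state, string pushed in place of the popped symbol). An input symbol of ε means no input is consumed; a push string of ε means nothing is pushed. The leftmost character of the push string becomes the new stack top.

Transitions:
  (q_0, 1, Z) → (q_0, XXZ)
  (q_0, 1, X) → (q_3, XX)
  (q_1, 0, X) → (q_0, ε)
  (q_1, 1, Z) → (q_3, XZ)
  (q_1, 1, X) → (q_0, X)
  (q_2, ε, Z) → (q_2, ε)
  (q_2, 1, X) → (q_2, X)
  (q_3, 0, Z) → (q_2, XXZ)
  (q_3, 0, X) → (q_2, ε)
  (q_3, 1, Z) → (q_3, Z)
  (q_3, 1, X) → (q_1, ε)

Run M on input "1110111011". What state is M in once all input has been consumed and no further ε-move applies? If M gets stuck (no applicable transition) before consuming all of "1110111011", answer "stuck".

(q_0, 1110111011, Z) ⊢ (q_0, 110111011, XXZ) ⊢ (q_3, 10111011, XXXZ) ⊢ (q_1, 0111011, XXZ) ⊢ (q_0, 111011, XZ) ⊢ (q_3, 11011, XXZ) ⊢ (q_1, 1011, XZ) ⊢ (q_0, 011, XZ)
No transition for (q_0, 0, top X); M blocks with input 011 remaining.

stuck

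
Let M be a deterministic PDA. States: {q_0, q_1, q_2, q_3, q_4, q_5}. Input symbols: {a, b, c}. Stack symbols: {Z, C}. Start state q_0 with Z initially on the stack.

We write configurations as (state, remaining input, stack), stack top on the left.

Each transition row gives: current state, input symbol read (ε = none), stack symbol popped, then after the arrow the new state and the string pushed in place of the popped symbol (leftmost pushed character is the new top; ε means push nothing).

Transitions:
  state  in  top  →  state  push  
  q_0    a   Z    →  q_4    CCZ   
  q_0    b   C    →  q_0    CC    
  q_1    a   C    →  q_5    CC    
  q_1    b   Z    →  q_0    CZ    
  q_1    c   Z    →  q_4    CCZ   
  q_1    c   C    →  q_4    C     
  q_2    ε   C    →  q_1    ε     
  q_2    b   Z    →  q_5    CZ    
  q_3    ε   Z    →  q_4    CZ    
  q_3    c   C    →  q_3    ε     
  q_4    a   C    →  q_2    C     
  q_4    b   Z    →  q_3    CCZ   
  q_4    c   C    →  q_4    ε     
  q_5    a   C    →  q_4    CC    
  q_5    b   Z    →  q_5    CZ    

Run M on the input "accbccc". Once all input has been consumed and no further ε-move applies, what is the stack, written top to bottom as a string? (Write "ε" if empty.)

(q_0, accbccc, Z)
  read a, top Z: go to q_4, push CCZ → (q_4, ccbccc, CCZ)
  read c, top C: go to q_4, push ε → (q_4, cbccc, CZ)
  read c, top C: go to q_4, push ε → (q_4, bccc, Z)
  read b, top Z: go to q_3, push CCZ → (q_3, ccc, CCZ)
  read c, top C: go to q_3, push ε → (q_3, cc, CZ)
  read c, top C: go to q_3, push ε → (q_3, c, Z)
  ε-move, top Z: go to q_4, push CZ → (q_4, c, CZ)
  read c, top C: go to q_4, push ε → (q_4, ε, Z)
All input consumed in state q_4 with stack Z.

Z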